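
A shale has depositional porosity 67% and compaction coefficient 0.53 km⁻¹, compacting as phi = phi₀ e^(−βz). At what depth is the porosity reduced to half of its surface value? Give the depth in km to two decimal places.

1.31 km

phi/phi₀ = 1/2 ⇒ exp(−β·z) = 1/2 ⇒ z = ln(2) / β
z = 0.6931 / 0.53 = 1.308 km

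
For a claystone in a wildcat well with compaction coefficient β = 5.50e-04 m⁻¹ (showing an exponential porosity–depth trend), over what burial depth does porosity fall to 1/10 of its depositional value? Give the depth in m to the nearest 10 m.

Working in km (1 km = 1000 m; β in km⁻¹ = β in m⁻¹ × 1000):
φ/φ₀ = 1/10 ⇒ exp(−β·z) = 1/10 ⇒ z = ln(10) / β
z = 2.3026 / 0.55 = 4.187 km

4190 m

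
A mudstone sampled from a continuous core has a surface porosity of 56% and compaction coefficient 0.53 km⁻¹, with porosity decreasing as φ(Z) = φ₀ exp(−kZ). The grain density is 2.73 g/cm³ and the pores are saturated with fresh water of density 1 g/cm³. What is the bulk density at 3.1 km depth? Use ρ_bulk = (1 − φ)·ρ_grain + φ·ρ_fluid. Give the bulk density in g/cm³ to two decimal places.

2.54 g/cm³

Porosity at depth: φ = 0.56·exp(−0.53×3.1) = 0.56×0.1934 = 0.1083
Bulk density: ρ_b = (1−φ)ρ_g + φ·ρ_f = 0.8917×2.73 + 0.1083×1
       = 2.434 + 0.108 = 2.543 g/cm³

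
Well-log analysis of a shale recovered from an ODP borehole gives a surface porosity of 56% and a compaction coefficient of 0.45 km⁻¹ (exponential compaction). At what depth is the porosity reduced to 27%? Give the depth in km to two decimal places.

Invert Athy's law: z = ln(n₀/n) / k
z = ln(0.56/0.27) / 0.45 = ln(2.074) / 0.45 = 0.7295 / 0.45 = 1.621 km

1.62 km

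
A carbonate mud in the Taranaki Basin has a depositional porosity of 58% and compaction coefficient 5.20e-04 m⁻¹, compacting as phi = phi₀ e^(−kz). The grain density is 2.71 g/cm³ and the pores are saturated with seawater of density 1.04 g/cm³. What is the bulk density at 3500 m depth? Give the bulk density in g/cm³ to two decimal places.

2.55 g/cm³

Working in km (1 km = 1000 m; k in km⁻¹ = k in m⁻¹ × 1000):
Porosity at depth: phi = 0.58·exp(−0.52×3.5) = 0.58×0.1620 = 0.0940
Bulk density: ρ_b = (1−phi)ρ_g + phi·ρ_f = 0.9060×2.71 + 0.0940×1.04
       = 2.455 + 0.098 = 2.553 g/cm³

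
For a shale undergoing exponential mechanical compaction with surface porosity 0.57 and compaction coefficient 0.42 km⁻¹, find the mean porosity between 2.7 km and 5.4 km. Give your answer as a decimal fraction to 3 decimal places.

⟨φ⟩ = (1/(z₂−z₁)) ∫ φ₀ e^(−kz) dz = φ₀·(e^(−k·z₁) − e^(−k·z₂)) / (k·(z₂−z₁))
e^(−0.42×2.7) = 0.3217; e^(−0.42×5.4) = 0.1035
⟨φ⟩ = 0.57 × (0.3217 − 0.1035) / (0.42 × 2.7) = 0.57 × 0.1924 = 0.1097

0.110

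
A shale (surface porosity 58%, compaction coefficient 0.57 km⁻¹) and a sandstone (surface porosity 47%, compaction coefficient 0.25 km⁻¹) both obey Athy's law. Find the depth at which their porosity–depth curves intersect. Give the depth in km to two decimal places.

0.66 km

Set phi₀ₐ e^(−cₐz) = phi₀ᵦ e^(−cᵦz) ⇒ ln(phi₀ₐ/phi₀ᵦ) = (cₐ − cᵦ)·z
z = ln(0.58/0.47) / (0.57 − 0.25) = 0.2103 / 0.32 = 0.657 km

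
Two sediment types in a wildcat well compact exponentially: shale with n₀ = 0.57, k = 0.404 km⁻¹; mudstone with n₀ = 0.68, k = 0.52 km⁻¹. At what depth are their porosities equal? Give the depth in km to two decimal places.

1.52 km

Set n₀ₐ e^(−kₐz) = n₀ᵦ e^(−kᵦz) ⇒ ln(n₀ₐ/n₀ᵦ) = (kₐ − kᵦ)·z
z = ln(0.57/0.68) / (0.404 − 0.52) = -0.1765 / -0.116 = 1.521 km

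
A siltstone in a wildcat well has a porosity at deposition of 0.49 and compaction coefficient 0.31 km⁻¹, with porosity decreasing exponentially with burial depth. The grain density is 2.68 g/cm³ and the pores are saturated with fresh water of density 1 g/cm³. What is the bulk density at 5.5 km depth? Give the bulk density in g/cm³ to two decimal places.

2.53 g/cm³

Porosity at depth: φ = 0.49·exp(−0.31×5.5) = 0.49×0.1818 = 0.0891
Bulk density: ρ_b = (1−φ)ρ_g + φ·ρ_f = 0.9109×2.68 + 0.0891×1
       = 2.441 + 0.089 = 2.530 g/cm³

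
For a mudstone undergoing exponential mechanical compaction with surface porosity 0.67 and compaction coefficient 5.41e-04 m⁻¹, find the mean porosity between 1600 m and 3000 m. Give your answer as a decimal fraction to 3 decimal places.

Working in km (1 km = 1000 m; β in km⁻¹ = β in m⁻¹ × 1000):
⟨n⟩ = (1/(Z₂−Z₁)) ∫ n₀ e^(−βZ) dZ = n₀·(e^(−β·Z₁) − e^(−β·Z₂)) / (β·(Z₂−Z₁))
e^(−0.541×1.6) = 0.4208; e^(−0.541×3) = 0.1973
⟨n⟩ = 0.67 × (0.4208 − 0.1973) / (0.541 × 1.4) = 0.67 × 0.2951 = 0.1977

0.198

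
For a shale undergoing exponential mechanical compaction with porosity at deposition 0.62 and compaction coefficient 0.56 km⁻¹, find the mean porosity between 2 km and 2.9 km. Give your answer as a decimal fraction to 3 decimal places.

0.159

⟨phi⟩ = (1/(z₂−z₁)) ∫ phi₀ e^(−cz) dz = phi₀·(e^(−c·z₁) − e^(−c·z₂)) / (c·(z₂−z₁))
e^(−0.56×2) = 0.3263; e^(−0.56×2.9) = 0.1971
⟨phi⟩ = 0.62 × (0.3263 − 0.1971) / (0.56 × 0.9) = 0.62 × 0.2563 = 0.1589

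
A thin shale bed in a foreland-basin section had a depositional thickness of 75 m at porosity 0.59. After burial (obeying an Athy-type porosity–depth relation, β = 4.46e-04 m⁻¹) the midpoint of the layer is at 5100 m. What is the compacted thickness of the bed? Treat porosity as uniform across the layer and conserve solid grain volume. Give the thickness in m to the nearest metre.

Working in km (1 km = 1000 m; β in km⁻¹ = β in m⁻¹ × 1000):
Porosity at 5.1 km: phi = 0.59·exp(−0.446×5.1) = 0.0607
Solid-volume conservation: h(1−phi) = h₀(1−phi₀) ⇒ h = h₀·(1−phi₀)/(1−phi)
h = 0.075 × (1 − 0.59)/(1 − 0.0607) = 0.075 × 0.4365 = 0.0327 km

33 m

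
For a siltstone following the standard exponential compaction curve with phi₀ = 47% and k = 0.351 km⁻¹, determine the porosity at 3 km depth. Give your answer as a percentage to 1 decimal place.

16.4%

phi = phi₀·exp(−k·z) = 0.47 × exp(−0.351 × 3) = 0.47 × exp(−1.053)
  = 0.47 × 0.3489 = 0.1640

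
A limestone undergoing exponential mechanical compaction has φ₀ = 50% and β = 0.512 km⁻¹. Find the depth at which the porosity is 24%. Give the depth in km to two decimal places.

1.43 km

Invert Athy's law: Z = ln(φ₀/φ) / β
Z = ln(0.5/0.24) / 0.512 = ln(2.083) / 0.512 = 0.7340 / 0.512 = 1.434 km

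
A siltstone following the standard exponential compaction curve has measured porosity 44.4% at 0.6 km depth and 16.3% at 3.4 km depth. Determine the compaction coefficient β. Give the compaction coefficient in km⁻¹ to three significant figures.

0.358 km⁻¹

Athy: phi(d) = phi₀ e^(−βd) ⇒ phi₁/phi₂ = e^{β(d₂−d₁)} ⇒ β = ln(phi₁/phi₂)/(d₂−d₁)
β = ln(0.444/0.163) / (3.4 − 0.6) = ln(2.724) / 2.8 = 1.0021 / 2.8 = 0.3579 km⁻¹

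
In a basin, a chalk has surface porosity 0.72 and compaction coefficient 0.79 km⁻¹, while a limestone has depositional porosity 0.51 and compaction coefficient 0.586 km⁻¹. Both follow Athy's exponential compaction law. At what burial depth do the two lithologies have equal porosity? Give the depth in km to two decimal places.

Set φ₀ₐ e^(−cₐz) = φ₀ᵦ e^(−cᵦz) ⇒ ln(φ₀ₐ/φ₀ᵦ) = (cₐ − cᵦ)·z
z = ln(0.72/0.51) / (0.79 − 0.586) = 0.3448 / 0.204 = 1.690 km

1.69 km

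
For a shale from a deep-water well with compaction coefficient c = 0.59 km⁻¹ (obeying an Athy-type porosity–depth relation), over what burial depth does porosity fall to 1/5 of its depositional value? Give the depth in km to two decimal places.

2.73 km

φ/φ₀ = 1/5 ⇒ exp(−c·z) = 1/5 ⇒ z = ln(5) / c
z = 1.6094 / 0.59 = 2.728 km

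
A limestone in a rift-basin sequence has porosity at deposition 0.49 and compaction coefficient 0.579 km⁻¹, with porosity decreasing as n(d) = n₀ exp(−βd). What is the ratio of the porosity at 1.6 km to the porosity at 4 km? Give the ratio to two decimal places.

n(d₁)/n(d₂) = e^(−β·d₁)/e^(−β·d₂) = e^{β(d₂−d₁)}
= exp(0.579 × 2.4) = exp(1.39) = 4.0132

4.01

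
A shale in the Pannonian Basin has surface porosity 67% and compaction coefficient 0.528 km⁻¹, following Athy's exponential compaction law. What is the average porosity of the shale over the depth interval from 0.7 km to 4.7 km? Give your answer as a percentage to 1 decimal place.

19.3%

⟨n⟩ = (1/(Z₂−Z₁)) ∫ n₀ e^(−cZ) dZ = n₀·(e^(−c·Z₁) − e^(−c·Z₂)) / (c·(Z₂−Z₁))
e^(−0.528×0.7) = 0.6910; e^(−0.528×4.7) = 0.0836
⟨n⟩ = 0.67 × (0.6910 − 0.0836) / (0.528 × 4) = 0.67 × 0.2876 = 0.1927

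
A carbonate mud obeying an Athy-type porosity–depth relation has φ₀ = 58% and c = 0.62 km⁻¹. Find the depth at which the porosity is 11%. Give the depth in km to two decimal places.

2.68 km

Invert Athy's law: d = ln(φ₀/φ) / c
d = ln(0.58/0.11) / 0.62 = ln(5.273) / 0.62 = 1.6625 / 0.62 = 2.682 km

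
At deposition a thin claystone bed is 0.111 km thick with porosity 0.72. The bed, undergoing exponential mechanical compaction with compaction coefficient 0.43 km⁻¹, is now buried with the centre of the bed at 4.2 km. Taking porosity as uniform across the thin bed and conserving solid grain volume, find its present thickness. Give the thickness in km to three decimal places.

Porosity at 4.2 km: phi = 0.72·exp(−0.43×4.2) = 0.1183
Solid-volume conservation: h(1−phi) = h₀(1−phi₀) ⇒ h = h₀·(1−phi₀)/(1−phi)
h = 0.111 × (1 − 0.72)/(1 − 0.1183) = 0.111 × 0.3176 = 0.0353 km

0.035 km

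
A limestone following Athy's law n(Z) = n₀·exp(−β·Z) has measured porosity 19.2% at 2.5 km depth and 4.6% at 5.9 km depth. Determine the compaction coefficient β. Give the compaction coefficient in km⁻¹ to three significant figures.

0.420 km⁻¹

Athy: n(Z) = n₀ e^(−βZ) ⇒ n₁/n₂ = e^{β(Z₂−Z₁)} ⇒ β = ln(n₁/n₂)/(Z₂−Z₁)
β = ln(0.192/0.046) / (5.9 − 2.5) = ln(4.174) / 3.4 = 1.4289 / 3.4 = 0.4203 km⁻¹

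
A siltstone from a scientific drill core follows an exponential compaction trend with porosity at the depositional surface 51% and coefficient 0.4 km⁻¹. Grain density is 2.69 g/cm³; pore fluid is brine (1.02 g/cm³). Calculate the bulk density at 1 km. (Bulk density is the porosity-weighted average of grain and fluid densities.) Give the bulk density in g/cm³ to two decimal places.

Porosity at depth: n = 0.51·exp(−0.4×1) = 0.51×0.6703 = 0.3419
Bulk density: ρ_b = (1−n)ρ_g + n·ρ_f = 0.6581×2.69 + 0.3419×1.02
       = 1.770 + 0.349 = 2.119 g/cm³

2.12 g/cm³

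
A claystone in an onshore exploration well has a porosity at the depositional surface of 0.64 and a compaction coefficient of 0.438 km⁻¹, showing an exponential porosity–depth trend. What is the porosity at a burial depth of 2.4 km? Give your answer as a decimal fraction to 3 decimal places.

n = n₀·exp(−k·z) = 0.64 × exp(−0.438 × 2.4) = 0.64 × exp(−1.051)
  = 0.64 × 0.3495 = 0.2237

0.224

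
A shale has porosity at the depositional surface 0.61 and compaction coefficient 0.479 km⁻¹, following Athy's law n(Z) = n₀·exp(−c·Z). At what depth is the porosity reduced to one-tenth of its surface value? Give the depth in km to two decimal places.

4.81 km

n/n₀ = 1/10 ⇒ exp(−c·Z) = 1/10 ⇒ Z = ln(10) / c
Z = 2.3026 / 0.479 = 4.807 km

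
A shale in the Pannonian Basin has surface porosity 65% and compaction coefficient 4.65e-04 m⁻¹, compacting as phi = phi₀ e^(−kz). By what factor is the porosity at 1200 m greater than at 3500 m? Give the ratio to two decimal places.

Working in km (1 km = 1000 m; k in km⁻¹ = k in m⁻¹ × 1000):
phi(z₁)/phi(z₂) = e^(−k·z₁)/e^(−k·z₂) = e^{k(z₂−z₁)}
= exp(0.465 × 2.3) = exp(1.069) = 2.9139

2.91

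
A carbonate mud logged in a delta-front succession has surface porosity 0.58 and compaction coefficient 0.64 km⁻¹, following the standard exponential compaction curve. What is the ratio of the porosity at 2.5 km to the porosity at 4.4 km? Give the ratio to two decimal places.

phi(Z₁)/phi(Z₂) = e^(−c·Z₁)/e^(−c·Z₂) = e^{c(Z₂−Z₁)}
= exp(0.64 × 1.9) = exp(1.216) = 3.3737

3.37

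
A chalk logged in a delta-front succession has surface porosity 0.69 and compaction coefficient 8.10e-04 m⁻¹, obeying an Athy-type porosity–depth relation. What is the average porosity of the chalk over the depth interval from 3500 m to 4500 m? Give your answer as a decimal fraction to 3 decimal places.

0.028

Working in km (1 km = 1000 m; k in km⁻¹ = k in m⁻¹ × 1000):
⟨n⟩ = (1/(d₂−d₁)) ∫ n₀ e^(−kd) dd = n₀·(e^(−k·d₁) − e^(−k·d₂)) / (k·(d₂−d₁))
e^(−0.81×3.5) = 0.0587; e^(−0.81×4.5) = 0.0261
⟨n⟩ = 0.69 × (0.0587 − 0.0261) / (0.81 × 1) = 0.69 × 0.0402 = 0.0278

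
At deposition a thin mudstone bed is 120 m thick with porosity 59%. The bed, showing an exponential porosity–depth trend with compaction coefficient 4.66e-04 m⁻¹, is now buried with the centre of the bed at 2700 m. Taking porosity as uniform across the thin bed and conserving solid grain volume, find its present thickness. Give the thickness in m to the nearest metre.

59 m

Working in km (1 km = 1000 m; β in km⁻¹ = β in m⁻¹ × 1000):
Porosity at 2.7 km: φ = 0.59·exp(−0.466×2.7) = 0.1677
Solid-volume conservation: h(1−φ) = h₀(1−φ₀) ⇒ h = h₀·(1−φ₀)/(1−φ)
h = 0.12 × (1 − 0.59)/(1 − 0.1677) = 0.12 × 0.4926 = 0.0591 km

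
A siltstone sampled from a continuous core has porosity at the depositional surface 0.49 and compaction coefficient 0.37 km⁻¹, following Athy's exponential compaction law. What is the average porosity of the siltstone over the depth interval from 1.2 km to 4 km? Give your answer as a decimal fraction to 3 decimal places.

⟨φ⟩ = (1/(Z₂−Z₁)) ∫ φ₀ e^(−cZ) dZ = φ₀·(e^(−c·Z₁) − e^(−c·Z₂)) / (c·(Z₂−Z₁))
e^(−0.37×1.2) = 0.6415; e^(−0.37×4) = 0.2276
⟨φ⟩ = 0.49 × (0.6415 − 0.2276) / (0.37 × 2.8) = 0.49 × 0.3994 = 0.1957

0.196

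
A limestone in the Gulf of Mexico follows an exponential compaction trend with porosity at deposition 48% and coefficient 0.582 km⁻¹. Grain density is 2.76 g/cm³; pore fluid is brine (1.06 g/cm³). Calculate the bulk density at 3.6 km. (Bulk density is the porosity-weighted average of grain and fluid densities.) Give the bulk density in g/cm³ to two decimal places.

2.66 g/cm³

Porosity at depth: φ = 0.48·exp(−0.582×3.6) = 0.48×0.1230 = 0.0591
Bulk density: ρ_b = (1−φ)ρ_g + φ·ρ_f = 0.9409×2.76 + 0.0591×1.06
       = 2.597 + 0.063 = 2.660 g/cm³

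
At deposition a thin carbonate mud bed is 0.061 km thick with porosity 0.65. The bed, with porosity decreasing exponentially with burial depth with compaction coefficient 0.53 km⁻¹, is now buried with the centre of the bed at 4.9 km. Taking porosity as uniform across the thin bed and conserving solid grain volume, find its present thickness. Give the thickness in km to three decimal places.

Porosity at 4.9 km: φ = 0.65·exp(−0.53×4.9) = 0.0484
Solid-volume conservation: h(1−φ) = h₀(1−φ₀) ⇒ h = h₀·(1−φ₀)/(1−φ)
h = 0.061 × (1 − 0.65)/(1 − 0.0484) = 0.061 × 0.3678 = 0.0224 km

0.022 km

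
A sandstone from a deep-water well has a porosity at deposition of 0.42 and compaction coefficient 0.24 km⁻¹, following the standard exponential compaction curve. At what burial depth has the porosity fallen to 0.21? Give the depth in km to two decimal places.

Invert Athy's law: Z = ln(phi₀/phi) / c
Z = ln(0.42/0.21) / 0.24 = ln(2) / 0.24 = 0.6931 / 0.24 = 2.888 km

2.89 km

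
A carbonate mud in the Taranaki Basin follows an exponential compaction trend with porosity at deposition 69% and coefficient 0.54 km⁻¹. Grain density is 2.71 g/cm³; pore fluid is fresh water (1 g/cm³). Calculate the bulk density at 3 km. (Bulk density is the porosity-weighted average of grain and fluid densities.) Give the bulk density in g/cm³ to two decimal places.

2.48 g/cm³

Porosity at depth: n = 0.69·exp(−0.54×3) = 0.69×0.1979 = 0.1366
Bulk density: ρ_b = (1−n)ρ_g + n·ρ_f = 0.8634×2.71 + 0.1366×1
       = 2.340 + 0.137 = 2.476 g/cm³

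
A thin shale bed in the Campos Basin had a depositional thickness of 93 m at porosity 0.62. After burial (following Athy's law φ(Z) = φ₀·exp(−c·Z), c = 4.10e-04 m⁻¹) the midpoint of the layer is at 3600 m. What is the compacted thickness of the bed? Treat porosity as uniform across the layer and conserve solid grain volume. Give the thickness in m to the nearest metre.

41 m

Working in km (1 km = 1000 m; c in km⁻¹ = c in m⁻¹ × 1000):
Porosity at 3.6 km: φ = 0.62·exp(−0.41×3.6) = 0.1417
Solid-volume conservation: h(1−φ) = h₀(1−φ₀) ⇒ h = h₀·(1−φ₀)/(1−φ)
h = 0.093 × (1 − 0.62)/(1 − 0.1417) = 0.093 × 0.4427 = 0.0412 km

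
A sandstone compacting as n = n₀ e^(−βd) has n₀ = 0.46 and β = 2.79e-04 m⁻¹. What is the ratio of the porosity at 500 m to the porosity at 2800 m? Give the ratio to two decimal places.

Working in km (1 km = 1000 m; β in km⁻¹ = β in m⁻¹ × 1000):
n(d₁)/n(d₂) = e^(−β·d₁)/e^(−β·d₂) = e^{β(d₂−d₁)}
= exp(0.279 × 2.3) = exp(0.6417) = 1.8997

1.90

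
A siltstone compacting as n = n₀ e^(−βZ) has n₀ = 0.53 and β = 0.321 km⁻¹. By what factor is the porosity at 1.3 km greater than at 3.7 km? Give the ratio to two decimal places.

n(Z₁)/n(Z₂) = e^(−β·Z₁)/e^(−β·Z₂) = e^{β(Z₂−Z₁)}
= exp(0.321 × 2.4) = exp(0.7704) = 2.1606

2.16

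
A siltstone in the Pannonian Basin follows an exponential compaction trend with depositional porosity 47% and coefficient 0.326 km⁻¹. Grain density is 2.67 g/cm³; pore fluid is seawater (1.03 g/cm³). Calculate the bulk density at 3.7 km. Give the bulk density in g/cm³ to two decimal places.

2.44 g/cm³

Porosity at depth: n = 0.47·exp(−0.326×3.7) = 0.47×0.2993 = 0.1407
Bulk density: ρ_b = (1−n)ρ_g + n·ρ_f = 0.8593×2.67 + 0.1407×1.03
       = 2.294 + 0.145 = 2.439 g/cm³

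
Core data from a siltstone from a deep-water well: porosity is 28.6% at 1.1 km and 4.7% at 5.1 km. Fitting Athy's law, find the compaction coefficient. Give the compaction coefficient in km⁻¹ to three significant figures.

0.451 km⁻¹

Athy: φ(d) = φ₀ e^(−kd) ⇒ φ₁/φ₂ = e^{k(d₂−d₁)} ⇒ k = ln(φ₁/φ₂)/(d₂−d₁)
k = ln(0.286/0.047) / (5.1 − 1.1) = ln(6.085) / 4 = 1.8058 / 4 = 0.4515 km⁻¹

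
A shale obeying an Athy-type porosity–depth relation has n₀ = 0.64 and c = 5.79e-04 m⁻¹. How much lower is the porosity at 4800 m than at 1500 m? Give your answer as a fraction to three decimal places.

0.229

Working in km (1 km = 1000 m; c in km⁻¹ = c in m⁻¹ × 1000):
n(1.5) = 0.64·e^(−0.579×1.5) = 0.2685
n(4.8) = 0.64·e^(−0.579×4.8) = 0.0397
Δn = 0.2685 − 0.0397 = 0.2288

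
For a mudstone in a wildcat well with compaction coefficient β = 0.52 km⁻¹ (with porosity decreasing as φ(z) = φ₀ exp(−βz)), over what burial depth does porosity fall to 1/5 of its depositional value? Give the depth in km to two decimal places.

3.10 km

φ/φ₀ = 1/5 ⇒ exp(−β·z) = 1/5 ⇒ z = ln(5) / β
z = 1.6094 / 0.52 = 3.095 km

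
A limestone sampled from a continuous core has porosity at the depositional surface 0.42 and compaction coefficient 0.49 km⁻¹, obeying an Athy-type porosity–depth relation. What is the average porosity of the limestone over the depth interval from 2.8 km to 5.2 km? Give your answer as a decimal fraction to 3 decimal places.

0.063

⟨φ⟩ = (1/(z₂−z₁)) ∫ φ₀ e^(−kz) dz = φ₀·(e^(−k·z₁) − e^(−k·z₂)) / (k·(z₂−z₁))
e^(−0.49×2.8) = 0.2536; e^(−0.49×5.2) = 0.0782
⟨φ⟩ = 0.42 × (0.2536 − 0.0782) / (0.49 × 2.4) = 0.42 × 0.1491 = 0.0626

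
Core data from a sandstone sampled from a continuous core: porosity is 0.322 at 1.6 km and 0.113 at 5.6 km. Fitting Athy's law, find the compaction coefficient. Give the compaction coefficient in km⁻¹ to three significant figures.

0.262 km⁻¹

Athy: φ(d) = φ₀ e^(−βd) ⇒ φ₁/φ₂ = e^{β(d₂−d₁)} ⇒ β = ln(φ₁/φ₂)/(d₂−d₁)
β = ln(0.322/0.113) / (5.6 − 1.6) = ln(2.85) / 4 = 1.0472 / 4 = 0.2618 km⁻¹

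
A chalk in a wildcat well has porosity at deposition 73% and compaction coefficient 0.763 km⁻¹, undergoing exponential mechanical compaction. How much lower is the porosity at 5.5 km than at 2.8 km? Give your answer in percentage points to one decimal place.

7.5 percentage points

phi(2.8) = 0.73·e^(−0.763×2.8) = 0.0862
phi(5.5) = 0.73·e^(−0.763×5.5) = 0.0110
Δphi = 0.0862 − 0.0110 = 0.0752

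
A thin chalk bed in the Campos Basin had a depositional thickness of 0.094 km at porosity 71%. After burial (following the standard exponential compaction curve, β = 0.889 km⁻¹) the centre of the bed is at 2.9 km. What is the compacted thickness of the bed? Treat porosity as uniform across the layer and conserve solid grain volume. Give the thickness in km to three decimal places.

0.029 km

Porosity at 2.9 km: φ = 0.71·exp(−0.889×2.9) = 0.0539
Solid-volume conservation: h(1−φ) = h₀(1−φ₀) ⇒ h = h₀·(1−φ₀)/(1−φ)
h = 0.094 × (1 − 0.71)/(1 − 0.0539) = 0.094 × 0.3065 = 0.0288 km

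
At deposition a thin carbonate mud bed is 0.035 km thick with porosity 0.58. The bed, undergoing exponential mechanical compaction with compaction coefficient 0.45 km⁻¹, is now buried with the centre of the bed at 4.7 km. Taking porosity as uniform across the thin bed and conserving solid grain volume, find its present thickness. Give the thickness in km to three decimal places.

Porosity at 4.7 km: φ = 0.58·exp(−0.45×4.7) = 0.0700
Solid-volume conservation: h(1−φ) = h₀(1−φ₀) ⇒ h = h₀·(1−φ₀)/(1−φ)
h = 0.035 × (1 − 0.58)/(1 − 0.0700) = 0.035 × 0.4516 = 0.0158 km

0.016 km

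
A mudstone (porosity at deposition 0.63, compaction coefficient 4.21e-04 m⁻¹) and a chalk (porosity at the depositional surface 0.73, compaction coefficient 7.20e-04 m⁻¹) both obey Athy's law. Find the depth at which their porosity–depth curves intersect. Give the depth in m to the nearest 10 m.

490 m

Working in km (1 km = 1000 m; c in km⁻¹ = c in m⁻¹ × 1000):
Set phi₀ₐ e^(−cₐd) = phi₀ᵦ e^(−cᵦd) ⇒ ln(phi₀ₐ/phi₀ᵦ) = (cₐ − cᵦ)·d
d = ln(0.63/0.73) / (0.421 − 0.72) = -0.1473 / -0.299 = 0.493 km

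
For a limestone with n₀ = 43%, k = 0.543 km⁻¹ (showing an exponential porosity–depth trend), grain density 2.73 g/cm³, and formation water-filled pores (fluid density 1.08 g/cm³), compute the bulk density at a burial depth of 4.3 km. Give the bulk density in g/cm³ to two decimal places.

2.66 g/cm³

Porosity at depth: n = 0.43·exp(−0.543×4.3) = 0.43×0.0968 = 0.0416
Bulk density: ρ_b = (1−n)ρ_g + n·ρ_f = 0.9584×2.73 + 0.0416×1.08
       = 2.616 + 0.045 = 2.661 g/cm³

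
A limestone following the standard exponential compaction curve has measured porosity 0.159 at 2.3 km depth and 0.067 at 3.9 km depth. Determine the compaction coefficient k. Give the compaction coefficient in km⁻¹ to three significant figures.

Athy: φ(Z) = φ₀ e^(−kZ) ⇒ φ₁/φ₂ = e^{k(Z₂−Z₁)} ⇒ k = ln(φ₁/φ₂)/(Z₂−Z₁)
k = ln(0.159/0.067) / (3.9 − 2.3) = ln(2.373) / 1.6 = 0.8642 / 1.6 = 0.5401 km⁻¹

0.540 km⁻¹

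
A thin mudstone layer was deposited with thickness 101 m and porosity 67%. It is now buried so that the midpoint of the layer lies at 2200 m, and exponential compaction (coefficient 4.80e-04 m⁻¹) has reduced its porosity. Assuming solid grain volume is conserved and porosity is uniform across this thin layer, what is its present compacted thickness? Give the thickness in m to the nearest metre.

43 m

Working in km (1 km = 1000 m; β in km⁻¹ = β in m⁻¹ × 1000):
Porosity at 2.2 km: φ = 0.67·exp(−0.48×2.2) = 0.2331
Solid-volume conservation: h(1−φ) = h₀(1−φ₀) ⇒ h = h₀·(1−φ₀)/(1−φ)
h = 0.101 × (1 − 0.67)/(1 − 0.2331) = 0.101 × 0.4303 = 0.0435 km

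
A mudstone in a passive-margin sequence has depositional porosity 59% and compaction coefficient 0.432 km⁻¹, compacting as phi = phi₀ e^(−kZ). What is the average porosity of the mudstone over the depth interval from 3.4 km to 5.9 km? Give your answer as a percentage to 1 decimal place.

⟨phi⟩ = (1/(Z₂−Z₁)) ∫ phi₀ e^(−kZ) dZ = phi₀·(e^(−k·Z₁) − e^(−k·Z₂)) / (k·(Z₂−Z₁))
e^(−0.432×3.4) = 0.2302; e^(−0.432×5.9) = 0.0782
⟨phi⟩ = 0.59 × (0.2302 − 0.0782) / (0.432 × 2.5) = 0.59 × 0.1408 = 0.0831

8.3%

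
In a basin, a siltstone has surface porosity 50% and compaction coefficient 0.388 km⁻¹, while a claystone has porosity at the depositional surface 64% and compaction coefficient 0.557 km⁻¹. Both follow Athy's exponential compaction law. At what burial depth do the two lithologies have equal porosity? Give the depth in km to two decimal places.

1.46 km

Set n₀ₐ e^(−cₐz) = n₀ᵦ e^(−cᵦz) ⇒ ln(n₀ₐ/n₀ᵦ) = (cₐ − cᵦ)·z
z = ln(0.5/0.64) / (0.388 − 0.557) = -0.2469 / -0.169 = 1.461 km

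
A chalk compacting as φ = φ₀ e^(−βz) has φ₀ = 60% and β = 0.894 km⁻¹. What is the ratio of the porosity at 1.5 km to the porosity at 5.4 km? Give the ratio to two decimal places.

φ(z₁)/φ(z₂) = e^(−β·z₁)/e^(−β·z₂) = e^{β(z₂−z₁)}
= exp(0.894 × 3.9) = exp(3.487) = 32.6747

32.67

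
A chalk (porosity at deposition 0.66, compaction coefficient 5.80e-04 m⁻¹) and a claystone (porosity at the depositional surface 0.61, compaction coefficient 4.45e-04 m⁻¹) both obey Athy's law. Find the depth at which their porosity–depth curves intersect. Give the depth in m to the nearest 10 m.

580 m

Working in km (1 km = 1000 m; c in km⁻¹ = c in m⁻¹ × 1000):
Set phi₀ₐ e^(−cₐd) = phi₀ᵦ e^(−cᵦd) ⇒ ln(phi₀ₐ/phi₀ᵦ) = (cₐ − cᵦ)·d
d = ln(0.66/0.61) / (0.58 − 0.445) = 0.0788 / 0.135 = 0.584 km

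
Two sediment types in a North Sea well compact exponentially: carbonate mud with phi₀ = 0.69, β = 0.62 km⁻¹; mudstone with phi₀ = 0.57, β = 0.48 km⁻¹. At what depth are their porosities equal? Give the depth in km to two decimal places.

Set phi₀ₐ e^(−βₐZ) = phi₀ᵦ e^(−βᵦZ) ⇒ ln(phi₀ₐ/phi₀ᵦ) = (βₐ − βᵦ)·Z
Z = ln(0.69/0.57) / (0.62 − 0.48) = 0.1911 / 0.14 = 1.365 km

1.36 km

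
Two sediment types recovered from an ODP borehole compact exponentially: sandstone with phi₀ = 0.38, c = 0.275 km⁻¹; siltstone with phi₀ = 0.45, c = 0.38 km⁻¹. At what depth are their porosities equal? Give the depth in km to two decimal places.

1.61 km

Set phi₀ₐ e^(−cₐz) = phi₀ᵦ e^(−cᵦz) ⇒ ln(phi₀ₐ/phi₀ᵦ) = (cₐ − cᵦ)·z
z = ln(0.38/0.45) / (0.275 − 0.38) = -0.1691 / -0.105 = 1.610 km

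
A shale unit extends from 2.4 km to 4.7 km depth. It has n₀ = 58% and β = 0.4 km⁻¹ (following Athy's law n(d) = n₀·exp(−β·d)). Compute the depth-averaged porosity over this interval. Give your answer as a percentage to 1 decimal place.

⟨n⟩ = (1/(d₂−d₁)) ∫ n₀ e^(−βd) dd = n₀·(e^(−β·d₁) − e^(−β·d₂)) / (β·(d₂−d₁))
e^(−0.4×2.4) = 0.3829; e^(−0.4×4.7) = 0.1526
⟨n⟩ = 0.58 × (0.3829 − 0.1526) / (0.4 × 2.3) = 0.58 × 0.2503 = 0.1452

14.5%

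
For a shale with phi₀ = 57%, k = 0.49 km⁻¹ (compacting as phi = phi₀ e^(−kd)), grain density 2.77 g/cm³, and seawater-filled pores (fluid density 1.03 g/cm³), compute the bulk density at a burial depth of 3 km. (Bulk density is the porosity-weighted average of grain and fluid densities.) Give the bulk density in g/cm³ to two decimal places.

Porosity at depth: phi = 0.57·exp(−0.49×3) = 0.57×0.2299 = 0.1311
Bulk density: ρ_b = (1−phi)ρ_g + phi·ρ_f = 0.8689×2.77 + 0.1311×1.03
       = 2.407 + 0.135 = 2.542 g/cm³

2.54 g/cm³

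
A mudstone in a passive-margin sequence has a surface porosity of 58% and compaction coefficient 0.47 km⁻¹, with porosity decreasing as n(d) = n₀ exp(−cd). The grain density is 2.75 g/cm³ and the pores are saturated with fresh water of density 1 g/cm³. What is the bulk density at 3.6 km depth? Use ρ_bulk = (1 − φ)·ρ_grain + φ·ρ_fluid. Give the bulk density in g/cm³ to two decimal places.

Porosity at depth: n = 0.58·exp(−0.47×3.6) = 0.58×0.1842 = 0.1068
Bulk density: ρ_b = (1−n)ρ_g + n·ρ_f = 0.8932×2.75 + 0.1068×1
       = 2.456 + 0.107 = 2.563 g/cm³

2.56 g/cm³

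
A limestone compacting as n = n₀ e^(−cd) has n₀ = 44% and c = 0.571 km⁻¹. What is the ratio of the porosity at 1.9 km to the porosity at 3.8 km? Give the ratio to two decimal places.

n(d₁)/n(d₂) = e^(−c·d₁)/e^(−c·d₂) = e^{c(d₂−d₁)}
= exp(0.571 × 1.9) = exp(1.085) = 2.9591

2.96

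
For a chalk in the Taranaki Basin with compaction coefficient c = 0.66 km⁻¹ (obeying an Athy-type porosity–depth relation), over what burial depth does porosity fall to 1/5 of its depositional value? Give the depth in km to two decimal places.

φ/φ₀ = 1/5 ⇒ exp(−c·d) = 1/5 ⇒ d = ln(5) / c
d = 1.6094 / 0.66 = 2.439 km

2.44 km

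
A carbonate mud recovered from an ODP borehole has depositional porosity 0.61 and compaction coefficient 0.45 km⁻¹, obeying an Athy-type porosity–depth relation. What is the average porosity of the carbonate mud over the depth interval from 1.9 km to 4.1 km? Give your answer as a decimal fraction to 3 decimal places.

⟨phi⟩ = (1/(Z₂−Z₁)) ∫ phi₀ e^(−βZ) dZ = phi₀·(e^(−β·Z₁) − e^(−β·Z₂)) / (β·(Z₂−Z₁))
e^(−0.45×1.9) = 0.4253; e^(−0.45×4.1) = 0.1580
⟨phi⟩ = 0.61 × (0.4253 − 0.1580) / (0.45 × 2.2) = 0.61 × 0.2700 = 0.1647

0.165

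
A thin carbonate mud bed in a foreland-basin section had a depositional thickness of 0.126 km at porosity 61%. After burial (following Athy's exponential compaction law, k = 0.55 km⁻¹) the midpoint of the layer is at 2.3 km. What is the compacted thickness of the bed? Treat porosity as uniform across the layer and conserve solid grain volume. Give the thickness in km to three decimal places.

Porosity at 2.3 km: phi = 0.61·exp(−0.55×2.3) = 0.1722
Solid-volume conservation: h(1−phi) = h₀(1−phi₀) ⇒ h = h₀·(1−phi₀)/(1−phi)
h = 0.126 × (1 − 0.61)/(1 − 0.1722) = 0.126 × 0.4711 = 0.0594 km

0.059 km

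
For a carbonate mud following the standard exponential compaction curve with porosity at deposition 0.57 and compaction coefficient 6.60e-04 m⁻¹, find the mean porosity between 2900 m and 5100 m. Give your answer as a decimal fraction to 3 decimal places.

Working in km (1 km = 1000 m; β in km⁻¹ = β in m⁻¹ × 1000):
⟨phi⟩ = (1/(z₂−z₁)) ∫ phi₀ e^(−βz) dz = phi₀·(e^(−β·z₁) − e^(−β·z₂)) / (β·(z₂−z₁))
e^(−0.66×2.9) = 0.1475; e^(−0.66×5.1) = 0.0345
⟨phi⟩ = 0.57 × (0.1475 − 0.0345) / (0.66 × 2.2) = 0.57 × 0.0778 = 0.0443

0.044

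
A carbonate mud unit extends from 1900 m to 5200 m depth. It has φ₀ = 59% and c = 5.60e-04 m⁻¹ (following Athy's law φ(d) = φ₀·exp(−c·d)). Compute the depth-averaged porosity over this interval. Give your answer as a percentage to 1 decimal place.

Working in km (1 km = 1000 m; c in km⁻¹ = c in m⁻¹ × 1000):
⟨φ⟩ = (1/(d₂−d₁)) ∫ φ₀ e^(−cd) dd = φ₀·(e^(−c·d₁) − e^(−c·d₂)) / (c·(d₂−d₁))
e^(−0.56×1.9) = 0.3451; e^(−0.56×5.2) = 0.0544
⟨φ⟩ = 0.59 × (0.3451 − 0.0544) / (0.56 × 3.3) = 0.59 × 0.1573 = 0.0928

9.3%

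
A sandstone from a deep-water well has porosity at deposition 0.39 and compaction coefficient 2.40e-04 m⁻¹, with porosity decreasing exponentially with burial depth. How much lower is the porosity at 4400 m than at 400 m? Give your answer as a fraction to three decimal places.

0.219

Working in km (1 km = 1000 m; k in km⁻¹ = k in m⁻¹ × 1000):
φ(0.4) = 0.39·e^(−0.24×0.4) = 0.3543
φ(4.4) = 0.39·e^(−0.24×4.4) = 0.1357
Δφ = 0.3543 − 0.1357 = 0.2186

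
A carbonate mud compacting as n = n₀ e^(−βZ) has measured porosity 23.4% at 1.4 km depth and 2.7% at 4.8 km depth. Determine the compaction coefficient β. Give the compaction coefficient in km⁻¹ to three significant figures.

0.635 km⁻¹

Athy: n(Z) = n₀ e^(−βZ) ⇒ n₁/n₂ = e^{β(Z₂−Z₁)} ⇒ β = ln(n₁/n₂)/(Z₂−Z₁)
β = ln(0.234/0.027) / (4.8 − 1.4) = ln(8.667) / 3.4 = 2.1595 / 3.4 = 0.6351 km⁻¹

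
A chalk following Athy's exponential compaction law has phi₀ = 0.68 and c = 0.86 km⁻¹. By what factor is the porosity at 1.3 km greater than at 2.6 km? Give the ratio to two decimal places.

phi(d₁)/phi(d₂) = e^(−c·d₁)/e^(−c·d₂) = e^{c(d₂−d₁)}
= exp(0.86 × 1.3) = exp(1.118) = 3.0587

3.06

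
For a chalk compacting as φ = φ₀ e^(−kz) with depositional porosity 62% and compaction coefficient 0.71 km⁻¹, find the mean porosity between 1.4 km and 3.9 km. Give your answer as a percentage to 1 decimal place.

⟨φ⟩ = (1/(z₂−z₁)) ∫ φ₀ e^(−kz) dz = φ₀·(e^(−k·z₁) − e^(−k·z₂)) / (k·(z₂−z₁))
e^(−0.71×1.4) = 0.3701; e^(−0.71×3.9) = 0.0627
⟨φ⟩ = 0.62 × (0.3701 − 0.0627) / (0.71 × 2.5) = 0.62 × 0.1732 = 0.1074

10.7%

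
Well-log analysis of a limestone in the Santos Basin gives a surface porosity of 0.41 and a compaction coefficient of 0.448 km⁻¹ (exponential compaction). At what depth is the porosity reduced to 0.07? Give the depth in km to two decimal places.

Invert Athy's law: z = ln(φ₀/φ) / β
z = ln(0.41/0.07) / 0.448 = ln(5.857) / 0.448 = 1.7677 / 0.448 = 3.946 km

3.95 km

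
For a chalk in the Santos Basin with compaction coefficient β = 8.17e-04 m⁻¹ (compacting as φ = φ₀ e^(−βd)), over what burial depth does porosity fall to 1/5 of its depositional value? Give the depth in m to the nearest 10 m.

1970 m

Working in km (1 km = 1000 m; β in km⁻¹ = β in m⁻¹ × 1000):
φ/φ₀ = 1/5 ⇒ exp(−β·d) = 1/5 ⇒ d = ln(5) / β
d = 1.6094 / 0.817 = 1.970 km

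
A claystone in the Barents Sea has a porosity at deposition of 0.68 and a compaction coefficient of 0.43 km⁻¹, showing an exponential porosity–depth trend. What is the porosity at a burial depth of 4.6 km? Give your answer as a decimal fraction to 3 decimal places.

0.094

phi = phi₀·exp(−k·Z) = 0.68 × exp(−0.43 × 4.6) = 0.68 × exp(−1.978)
  = 0.68 × 0.1383 = 0.0941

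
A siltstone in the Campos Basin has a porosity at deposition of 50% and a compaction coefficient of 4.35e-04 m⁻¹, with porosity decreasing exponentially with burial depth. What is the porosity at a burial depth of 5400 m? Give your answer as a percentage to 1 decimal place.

Working in km (1 km = 1000 m; c in km⁻¹ = c in m⁻¹ × 1000):
φ = φ₀·exp(−c·z) = 0.5 × exp(−0.435 × 5.4) = 0.5 × exp(−2.349)
  = 0.5 × 0.0955 = 0.0477

4.8%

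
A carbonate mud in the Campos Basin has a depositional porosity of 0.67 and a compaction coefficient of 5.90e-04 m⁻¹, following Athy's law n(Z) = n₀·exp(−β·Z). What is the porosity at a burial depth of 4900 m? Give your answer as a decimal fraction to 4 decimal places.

Working in km (1 km = 1000 m; β in km⁻¹ = β in m⁻¹ × 1000):
n = n₀·exp(−β·Z) = 0.67 × exp(−0.59 × 4.9) = 0.67 × exp(−2.891)
  = 0.67 × 0.0555 = 0.0372

0.0372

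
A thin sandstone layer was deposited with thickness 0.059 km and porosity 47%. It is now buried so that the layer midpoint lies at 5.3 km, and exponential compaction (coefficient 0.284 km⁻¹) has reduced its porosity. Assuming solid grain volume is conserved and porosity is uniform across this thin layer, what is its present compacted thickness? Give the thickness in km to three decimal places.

0.035 km

Porosity at 5.3 km: n = 0.47·exp(−0.284×5.3) = 0.1043
Solid-volume conservation: h(1−n) = h₀(1−n₀) ⇒ h = h₀·(1−n₀)/(1−n)
h = 0.059 × (1 − 0.47)/(1 − 0.1043) = 0.059 × 0.5917 = 0.0349 km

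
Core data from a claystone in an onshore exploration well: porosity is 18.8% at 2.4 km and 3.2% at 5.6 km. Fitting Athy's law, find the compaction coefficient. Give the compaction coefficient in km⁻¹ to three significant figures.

0.553 km⁻¹

Athy: φ(d) = φ₀ e^(−cd) ⇒ φ₁/φ₂ = e^{c(d₂−d₁)} ⇒ c = ln(φ₁/φ₂)/(d₂−d₁)
c = ln(0.188/0.032) / (5.6 − 2.4) = ln(5.875) / 3.2 = 1.7707 / 3.2 = 0.5533 km⁻¹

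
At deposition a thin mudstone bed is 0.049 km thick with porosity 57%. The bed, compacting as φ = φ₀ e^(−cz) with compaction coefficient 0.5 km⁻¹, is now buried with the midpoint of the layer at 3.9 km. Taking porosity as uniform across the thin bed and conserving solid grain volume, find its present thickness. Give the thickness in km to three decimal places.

0.023 km

Porosity at 3.9 km: φ = 0.57·exp(−0.5×3.9) = 0.0811
Solid-volume conservation: h(1−φ) = h₀(1−φ₀) ⇒ h = h₀·(1−φ₀)/(1−φ)
h = 0.049 × (1 − 0.57)/(1 − 0.0811) = 0.049 × 0.4679 = 0.0229 km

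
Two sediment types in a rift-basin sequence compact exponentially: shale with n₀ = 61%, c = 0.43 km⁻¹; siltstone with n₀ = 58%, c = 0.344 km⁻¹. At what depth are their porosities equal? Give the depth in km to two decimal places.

0.59 km

Set n₀ₐ e^(−cₐZ) = n₀ᵦ e^(−cᵦZ) ⇒ ln(n₀ₐ/n₀ᵦ) = (cₐ − cᵦ)·Z
Z = ln(0.61/0.58) / (0.43 − 0.344) = 0.0504 / 0.086 = 0.586 km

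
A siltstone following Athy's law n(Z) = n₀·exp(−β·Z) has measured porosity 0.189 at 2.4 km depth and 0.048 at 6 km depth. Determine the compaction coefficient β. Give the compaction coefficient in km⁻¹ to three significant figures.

0.381 km⁻¹

Athy: n(Z) = n₀ e^(−βZ) ⇒ n₁/n₂ = e^{β(Z₂−Z₁)} ⇒ β = ln(n₁/n₂)/(Z₂−Z₁)
β = ln(0.189/0.048) / (6 − 2.4) = ln(3.938) / 3.6 = 1.3705 / 3.6 = 0.3807 km⁻¹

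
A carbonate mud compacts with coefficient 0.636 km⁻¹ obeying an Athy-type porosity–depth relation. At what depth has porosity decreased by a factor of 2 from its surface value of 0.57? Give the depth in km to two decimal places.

n/n₀ = 1/2 ⇒ exp(−β·d) = 1/2 ⇒ d = ln(2) / β
d = 0.6931 / 0.636 = 1.090 km

1.09 km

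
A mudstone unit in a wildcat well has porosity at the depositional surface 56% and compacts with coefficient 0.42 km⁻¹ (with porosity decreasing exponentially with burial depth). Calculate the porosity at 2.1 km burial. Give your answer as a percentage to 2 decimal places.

n = n₀·exp(−c·Z) = 0.56 × exp(−0.42 × 2.1) = 0.56 × exp(−0.882)
  = 0.56 × 0.4140 = 0.2318

23.18%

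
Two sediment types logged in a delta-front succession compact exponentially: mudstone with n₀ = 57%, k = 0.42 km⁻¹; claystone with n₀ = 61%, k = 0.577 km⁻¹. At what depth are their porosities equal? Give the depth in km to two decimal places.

Set n₀ₐ e^(−kₐd) = n₀ᵦ e^(−kᵦd) ⇒ ln(n₀ₐ/n₀ᵦ) = (kₐ − kᵦ)·d
d = ln(0.57/0.61) / (0.42 − 0.577) = -0.0678 / -0.157 = 0.432 km

0.43 km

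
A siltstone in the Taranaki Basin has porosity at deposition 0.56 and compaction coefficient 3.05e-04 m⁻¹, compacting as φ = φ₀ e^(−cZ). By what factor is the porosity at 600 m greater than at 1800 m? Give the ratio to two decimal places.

Working in km (1 km = 1000 m; c in km⁻¹ = c in m⁻¹ × 1000):
φ(Z₁)/φ(Z₂) = e^(−c·Z₁)/e^(−c·Z₂) = e^{c(Z₂−Z₁)}
= exp(0.305 × 1.2) = exp(0.366) = 1.4420

1.44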